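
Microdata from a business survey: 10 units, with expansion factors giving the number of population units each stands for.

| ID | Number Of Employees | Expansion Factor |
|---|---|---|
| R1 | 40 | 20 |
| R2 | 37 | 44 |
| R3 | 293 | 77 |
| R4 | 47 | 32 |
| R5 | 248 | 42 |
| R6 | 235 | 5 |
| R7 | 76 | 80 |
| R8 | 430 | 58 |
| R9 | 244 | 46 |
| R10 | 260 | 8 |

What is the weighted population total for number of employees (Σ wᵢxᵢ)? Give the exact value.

82408

Weighted total = 40×20 + 37×44 + 293×77 + 47×32 + 248×42 + 235×5 + 76×80 + 430×58 + 244×46 + 260×8
  = 82408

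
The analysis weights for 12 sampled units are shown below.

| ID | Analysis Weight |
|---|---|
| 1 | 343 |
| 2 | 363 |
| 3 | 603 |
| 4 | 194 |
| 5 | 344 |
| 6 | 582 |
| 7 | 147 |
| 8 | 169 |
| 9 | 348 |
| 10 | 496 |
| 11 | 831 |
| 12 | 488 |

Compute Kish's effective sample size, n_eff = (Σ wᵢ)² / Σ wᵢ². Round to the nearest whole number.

Σ wᵢ = 343 + 363 + 603 + 194 + 344 + 582 + 147 + 169 + 348 + 496 + 831 + 488 = 4908
Σ wᵢ² = 2453718
n_eff = 4908² / 2453718 = 24088464 / 2453718 = 9.8171281

10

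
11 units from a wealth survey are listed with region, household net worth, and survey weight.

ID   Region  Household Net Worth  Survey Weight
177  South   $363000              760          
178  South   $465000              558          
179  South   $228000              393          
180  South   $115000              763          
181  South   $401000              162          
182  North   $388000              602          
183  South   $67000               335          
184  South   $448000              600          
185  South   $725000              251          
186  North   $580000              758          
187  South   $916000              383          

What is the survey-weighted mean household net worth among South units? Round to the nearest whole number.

South rows: 177, 178, 179, 180, 181, 183, 184, 185, 187
Weighted sum = 363000×760 + 465000×558 + 228000×393 + 115000×763 + 401000×162 + 67000×335 + 448000×600 + 725000×251 + 916000×383
  = 275880000 + 259470000 + 89604000 + 87745000 + 64962000 + 22445000 + 268800000 + 181975000 + 350828000 = 1601709000
Sum of weights = 760 + 558 + 393 + 763 + 162 + 335 + 600 + 251 + 383 = 4205
Weighted mean = 1601709000 / 4205 = 380905.83

380906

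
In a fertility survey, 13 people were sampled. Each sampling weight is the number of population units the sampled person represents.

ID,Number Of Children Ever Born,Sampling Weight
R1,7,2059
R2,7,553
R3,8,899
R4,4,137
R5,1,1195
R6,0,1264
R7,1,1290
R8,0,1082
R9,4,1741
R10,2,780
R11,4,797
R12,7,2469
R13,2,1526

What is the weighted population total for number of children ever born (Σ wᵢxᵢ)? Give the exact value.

Weighted total = 60556

60556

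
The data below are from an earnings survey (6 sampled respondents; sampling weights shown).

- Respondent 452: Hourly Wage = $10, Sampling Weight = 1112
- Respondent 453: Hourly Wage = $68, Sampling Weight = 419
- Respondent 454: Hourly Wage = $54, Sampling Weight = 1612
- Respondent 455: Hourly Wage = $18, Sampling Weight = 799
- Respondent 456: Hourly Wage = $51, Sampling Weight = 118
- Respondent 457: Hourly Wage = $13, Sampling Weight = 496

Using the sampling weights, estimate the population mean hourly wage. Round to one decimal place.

33.7

Weighted sum = 10×1112 + 68×419 + 54×1612 + 18×799 + 51×118 + 13×496
  = 11120 + 28492 + 87048 + 14382 + 6018 + 6448 = 153508
Sum of weights = 1112 + 419 + 1612 + 799 + 118 + 496 = 4556
Weighted mean = 153508 / 4556 = 33.693591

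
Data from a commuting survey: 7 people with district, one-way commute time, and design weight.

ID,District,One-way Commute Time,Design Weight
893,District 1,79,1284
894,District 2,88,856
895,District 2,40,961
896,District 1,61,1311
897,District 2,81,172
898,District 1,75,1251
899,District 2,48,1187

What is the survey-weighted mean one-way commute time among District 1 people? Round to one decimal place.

71.6

District 1 rows: 893, 896, 898
Weighted sum = 275232
Sum of weights = 3846
Weighted mean = 275232 / 3846 = 71.563183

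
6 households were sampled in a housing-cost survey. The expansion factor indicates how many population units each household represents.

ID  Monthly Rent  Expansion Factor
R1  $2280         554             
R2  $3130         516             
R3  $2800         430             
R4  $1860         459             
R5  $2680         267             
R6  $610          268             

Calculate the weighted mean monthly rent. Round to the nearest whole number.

Weighted sum = 2280×554 + 3130×516 + 2800×430 + 1860×459 + 2680×267 + 610×268
  = 5814980
Sum of weights = 554 + 516 + 430 + 459 + 267 + 268 = 2494
Weighted mean = 5814980 / 2494 = 2331.5878

2332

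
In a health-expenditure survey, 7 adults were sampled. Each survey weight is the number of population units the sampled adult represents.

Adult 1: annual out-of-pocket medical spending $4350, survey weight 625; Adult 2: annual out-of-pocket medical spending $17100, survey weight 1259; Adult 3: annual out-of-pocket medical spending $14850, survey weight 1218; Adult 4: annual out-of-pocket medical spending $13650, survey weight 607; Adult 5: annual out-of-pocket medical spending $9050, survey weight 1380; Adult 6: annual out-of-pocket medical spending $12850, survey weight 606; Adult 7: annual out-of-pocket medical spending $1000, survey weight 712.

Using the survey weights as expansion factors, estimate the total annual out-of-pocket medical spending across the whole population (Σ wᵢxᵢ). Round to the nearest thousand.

Weighted total = 4350×625 + 17100×1259 + 14850×1218 + 13650×607 + 9050×1380 + 12850×606 + 1000×712
  = 71608600

71609000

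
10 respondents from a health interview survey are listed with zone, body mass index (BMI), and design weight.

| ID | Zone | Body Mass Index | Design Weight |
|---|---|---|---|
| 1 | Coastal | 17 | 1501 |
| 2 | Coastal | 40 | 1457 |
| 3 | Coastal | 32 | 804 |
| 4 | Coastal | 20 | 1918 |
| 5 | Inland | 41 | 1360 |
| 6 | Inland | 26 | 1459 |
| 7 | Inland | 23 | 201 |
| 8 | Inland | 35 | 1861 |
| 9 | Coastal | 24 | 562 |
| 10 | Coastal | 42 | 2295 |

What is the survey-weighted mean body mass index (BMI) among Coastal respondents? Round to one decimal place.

Coastal rows: 1, 2, 3, 4, 9, 10
Weighted sum = 17×1501 + 40×1457 + 32×804 + 20×1918 + 24×562 + 42×2295
  = 25517 + 58280 + 25728 + 38360 + 13488 + 96390 = 257763
Sum of weights = 1501 + 1457 + 804 + 1918 + 562 + 2295 = 8537
Weighted mean = 257763 / 8537 = 30.193628

30.2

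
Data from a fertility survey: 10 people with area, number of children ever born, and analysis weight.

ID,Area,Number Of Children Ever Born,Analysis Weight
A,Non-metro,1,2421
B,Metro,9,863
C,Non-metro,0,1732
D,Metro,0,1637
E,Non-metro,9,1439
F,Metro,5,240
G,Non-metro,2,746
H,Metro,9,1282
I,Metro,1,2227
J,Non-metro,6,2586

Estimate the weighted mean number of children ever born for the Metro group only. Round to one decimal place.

Metro rows: B, D, F, H, I
Weighted sum = 9×863 + 0×1637 + 5×240 + 9×1282 + 1×2227
  = 7767 + 0 + 1200 + 11538 + 2227 = 22732
Sum of weights = 6249
Weighted mean = 22732 / 6249 = 3.637702

3.6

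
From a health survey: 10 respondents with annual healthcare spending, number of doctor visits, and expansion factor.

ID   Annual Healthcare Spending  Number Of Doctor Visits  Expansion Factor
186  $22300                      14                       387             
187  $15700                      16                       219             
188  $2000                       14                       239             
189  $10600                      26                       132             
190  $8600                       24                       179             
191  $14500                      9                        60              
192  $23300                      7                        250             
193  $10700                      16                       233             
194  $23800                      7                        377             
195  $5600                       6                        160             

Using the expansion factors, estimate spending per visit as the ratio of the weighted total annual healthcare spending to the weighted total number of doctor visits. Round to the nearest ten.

Σ wᵢ·y = 22300×387 + 15700×219 + 2000×239 + 10600×132 + 8600×179 + 14500×60 + 23300×250 + 10700×233 + 23800×377 + 5600×160
  = 34541700
Σ wᵢ·x = 14×387 + 16×219 + 14×239 + 26×132 + 24×179 + 9×60 + 7×250 + 16×233 + 7×377 + 6×160
  = 5418 + 3504 + 3346 + 3432 + 4296 + 540 + 1750 + 3728 + 2639 + 960 = 29613
Ratio = 34541700 / 29613 = 1166.437

1170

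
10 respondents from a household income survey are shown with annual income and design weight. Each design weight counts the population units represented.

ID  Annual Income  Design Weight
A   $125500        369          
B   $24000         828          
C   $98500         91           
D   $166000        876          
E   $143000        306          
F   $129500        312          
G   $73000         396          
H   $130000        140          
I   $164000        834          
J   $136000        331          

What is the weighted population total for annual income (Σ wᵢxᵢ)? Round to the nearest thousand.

Weighted total = 533623000

533623000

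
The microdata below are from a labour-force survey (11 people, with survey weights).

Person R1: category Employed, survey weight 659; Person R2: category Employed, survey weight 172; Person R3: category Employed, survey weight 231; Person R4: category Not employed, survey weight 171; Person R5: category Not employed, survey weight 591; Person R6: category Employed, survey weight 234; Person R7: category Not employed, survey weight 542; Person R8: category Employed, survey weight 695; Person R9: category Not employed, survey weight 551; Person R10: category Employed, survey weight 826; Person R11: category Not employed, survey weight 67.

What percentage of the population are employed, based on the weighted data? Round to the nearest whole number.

Sum of weights for 'Employed' = 659 + 172 + 231 + 234 + 695 + 826 = 2817
Total weight = 659 + 172 + 231 + 171 + 591 + 234 + 542 + 695 + 551 + 826 + 67 = 4739
Weighted proportion = 2817 / 4739 = 0.5944292 → 59.44292%

59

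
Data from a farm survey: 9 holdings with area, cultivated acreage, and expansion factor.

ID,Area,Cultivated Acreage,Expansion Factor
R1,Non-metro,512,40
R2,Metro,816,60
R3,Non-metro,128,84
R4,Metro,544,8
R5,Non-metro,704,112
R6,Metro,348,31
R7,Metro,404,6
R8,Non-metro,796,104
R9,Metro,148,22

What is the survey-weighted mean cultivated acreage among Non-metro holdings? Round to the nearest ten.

Non-metro rows: R1, R3, R5, R8
Weighted sum = 512×40 + 128×84 + 704×112 + 796×104
  = 20480 + 10752 + 78848 + 82784 = 192864
Sum of weights = 40 + 84 + 112 + 104 = 340
Weighted mean = 192864 / 340 = 567.24706

570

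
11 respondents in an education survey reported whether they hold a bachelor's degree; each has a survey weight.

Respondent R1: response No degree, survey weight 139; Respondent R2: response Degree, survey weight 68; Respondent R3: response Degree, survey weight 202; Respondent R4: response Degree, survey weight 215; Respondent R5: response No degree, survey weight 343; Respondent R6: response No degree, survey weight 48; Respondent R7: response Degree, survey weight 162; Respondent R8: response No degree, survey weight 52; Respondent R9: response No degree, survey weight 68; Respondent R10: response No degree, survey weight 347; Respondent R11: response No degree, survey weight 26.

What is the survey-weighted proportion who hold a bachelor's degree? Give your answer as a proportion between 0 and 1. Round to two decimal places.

Sum of weights for 'Degree' = 68 + 202 + 215 + 162 = 647
Total weight = 139 + 68 + 202 + 215 + 343 + 48 + 162 + 52 + 68 + 347 + 26 = 1670
Weighted proportion = 647 / 1670 = 0.38742515

0.39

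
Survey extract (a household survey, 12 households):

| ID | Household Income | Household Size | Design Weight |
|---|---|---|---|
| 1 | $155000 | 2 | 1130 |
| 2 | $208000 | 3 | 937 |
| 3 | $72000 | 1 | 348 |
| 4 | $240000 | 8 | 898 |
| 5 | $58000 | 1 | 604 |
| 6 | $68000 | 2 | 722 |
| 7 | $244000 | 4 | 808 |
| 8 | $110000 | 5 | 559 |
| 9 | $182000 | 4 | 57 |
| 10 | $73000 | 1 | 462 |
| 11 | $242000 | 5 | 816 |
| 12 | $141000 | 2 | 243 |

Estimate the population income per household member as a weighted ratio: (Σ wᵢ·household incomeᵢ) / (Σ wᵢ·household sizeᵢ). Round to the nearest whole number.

Σ wᵢ·y = 155000×1130 + 208000×937 + 72000×348 + 240000×898 + 58000×604 + 68000×722 + 244000×808 + 110000×559 + 182000×57 + 73000×462 + 242000×816 + 141000×243
  = 175150000 + 194896000 + 25056000 + 215520000 + 35032000 + 49096000 + 197152000 + 61490000 + 10374000 + 33726000 + 197472000 + 34263000 = 1229227000
Σ wᵢ·x = 2×1130 + 3×937 + 1×348 + 8×898 + 1×604 + 2×722 + 4×808 + 5×559 + 4×57 + 1×462 + 5×816 + 2×243
  = 25934
Ratio = 1229227000 / 25934 = 47398.28

47398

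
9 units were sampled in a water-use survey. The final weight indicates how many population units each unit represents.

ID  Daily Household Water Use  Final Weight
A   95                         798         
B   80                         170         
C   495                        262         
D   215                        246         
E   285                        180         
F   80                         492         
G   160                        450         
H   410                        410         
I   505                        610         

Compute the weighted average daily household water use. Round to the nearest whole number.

252

Weighted sum = 95×798 + 80×170 + 495×262 + 215×246 + 285×180 + 80×492 + 160×450 + 410×410 + 505×610
  = 75810 + 13600 + 129690 + 52890 + 51300 + 39360 + 72000 + 168100 + 308050 = 910800
Sum of weights = 798 + 170 + 262 + 246 + 180 + 492 + 450 + 410 + 610 = 3618
Weighted mean = 910800 / 3618 = 251.74129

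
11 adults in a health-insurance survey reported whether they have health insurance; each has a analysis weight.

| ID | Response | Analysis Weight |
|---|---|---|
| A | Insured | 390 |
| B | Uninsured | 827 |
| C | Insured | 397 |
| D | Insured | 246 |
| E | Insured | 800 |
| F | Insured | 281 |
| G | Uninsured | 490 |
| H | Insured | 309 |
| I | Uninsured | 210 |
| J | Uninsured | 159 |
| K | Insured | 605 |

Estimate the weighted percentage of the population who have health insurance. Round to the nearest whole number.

Sum of weights for 'Insured' = 390 + 397 + 246 + 800 + 281 + 309 + 605 = 3028
Total weight = 390 + 827 + 397 + 246 + 800 + 281 + 490 + 309 + 210 + 159 + 605 = 4714
Weighted proportion = 3028 / 4714 = 0.64234196 → 64.234196%

64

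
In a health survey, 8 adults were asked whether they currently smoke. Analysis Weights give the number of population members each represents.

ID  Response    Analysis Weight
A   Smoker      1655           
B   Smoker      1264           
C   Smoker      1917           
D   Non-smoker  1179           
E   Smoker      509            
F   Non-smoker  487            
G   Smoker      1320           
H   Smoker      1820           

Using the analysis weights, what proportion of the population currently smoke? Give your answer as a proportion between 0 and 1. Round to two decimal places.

Sum of weights for 'Smoker' = 1655 + 1264 + 1917 + 509 + 1320 + 1820 = 8485
Total weight = 1655 + 1264 + 1917 + 1179 + 509 + 487 + 1320 + 1820 = 10151
Weighted proportion = 8485 / 10151 = 0.83587824

0.84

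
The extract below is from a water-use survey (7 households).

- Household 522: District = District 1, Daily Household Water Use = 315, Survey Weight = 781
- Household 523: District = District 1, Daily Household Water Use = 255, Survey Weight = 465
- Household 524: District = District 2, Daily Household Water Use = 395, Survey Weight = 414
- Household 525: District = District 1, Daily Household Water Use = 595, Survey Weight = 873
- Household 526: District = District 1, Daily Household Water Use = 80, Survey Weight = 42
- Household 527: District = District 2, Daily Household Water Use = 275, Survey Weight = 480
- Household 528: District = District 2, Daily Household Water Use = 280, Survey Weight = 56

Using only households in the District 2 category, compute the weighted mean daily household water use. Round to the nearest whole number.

328

District 2 rows: 524, 527, 528
Weighted sum = 395×414 + 275×480 + 280×56
  = 311210
Sum of weights = 414 + 480 + 56 = 950
Weighted mean = 311210 / 950 = 327.58947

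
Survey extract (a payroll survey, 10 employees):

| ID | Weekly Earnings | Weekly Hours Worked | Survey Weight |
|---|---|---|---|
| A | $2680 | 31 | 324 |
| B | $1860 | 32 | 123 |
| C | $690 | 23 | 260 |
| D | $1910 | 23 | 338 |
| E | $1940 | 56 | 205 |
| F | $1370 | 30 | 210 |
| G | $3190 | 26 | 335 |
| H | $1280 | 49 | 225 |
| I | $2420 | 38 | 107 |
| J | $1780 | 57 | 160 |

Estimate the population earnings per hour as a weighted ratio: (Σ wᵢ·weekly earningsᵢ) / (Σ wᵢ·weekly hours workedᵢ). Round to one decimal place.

Σ wᵢ·y = 2680×324 + 1860×123 + 690×260 + 1910×338 + 1940×205 + 1370×210 + 3190×335 + 1280×225 + 2420×107 + 1780×160
  = 868320 + 228780 + 179400 + 645580 + 397700 + 287700 + 1068650 + 288000 + 258940 + 284800 = 4507870
Σ wᵢ·x = 78435
Ratio = 4507870 / 78435 = 57.472684

57.5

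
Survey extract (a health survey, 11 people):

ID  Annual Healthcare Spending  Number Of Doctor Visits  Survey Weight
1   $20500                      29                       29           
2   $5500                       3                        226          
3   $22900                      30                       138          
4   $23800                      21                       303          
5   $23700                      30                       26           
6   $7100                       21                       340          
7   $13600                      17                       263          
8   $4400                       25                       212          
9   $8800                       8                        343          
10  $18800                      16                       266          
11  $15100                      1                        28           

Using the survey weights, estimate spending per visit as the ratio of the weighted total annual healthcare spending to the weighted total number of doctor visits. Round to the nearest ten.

Σ wᵢ·y = 20500×29 + 5500×226 + 22900×138 + 23800×303 + 23700×26 + 7100×340 + 13600×263 + 4400×212 + 8800×343 + 18800×266 + 15100×28
  = 594500 + 1243000 + 3160200 + 7211400 + 616200 + 2414000 + 3576800 + 932800 + 3018400 + 5000800 + 422800 = 28190900
Σ wᵢ·x = 29×29 + 3×226 + 30×138 + 21×303 + 30×26 + 21×340 + 17×263 + 25×212 + 8×343 + 16×266 + 1×28
  = 36741
Ratio = 28190900 / 36741 = 767.28723

770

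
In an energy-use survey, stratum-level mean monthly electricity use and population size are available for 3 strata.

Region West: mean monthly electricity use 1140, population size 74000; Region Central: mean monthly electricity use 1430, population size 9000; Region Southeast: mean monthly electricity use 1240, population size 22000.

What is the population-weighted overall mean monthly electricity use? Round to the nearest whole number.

Σ Nₕ·x̄ₕ = 1140×74000 + 1430×9000 + 1240×22000
  = 124510000
Σ Nₕ = 105000
Overall mean = 124510000 / 105000 = 1185.8095

1186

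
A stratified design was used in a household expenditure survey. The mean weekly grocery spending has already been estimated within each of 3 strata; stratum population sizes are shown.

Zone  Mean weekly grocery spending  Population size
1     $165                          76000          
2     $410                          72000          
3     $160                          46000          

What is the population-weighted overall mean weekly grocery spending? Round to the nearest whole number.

Σ Nₕ·x̄ₕ = 49420000
Σ Nₕ = 76000 + 72000 + 46000 = 194000
Overall mean = 49420000 / 194000 = 254.74227

255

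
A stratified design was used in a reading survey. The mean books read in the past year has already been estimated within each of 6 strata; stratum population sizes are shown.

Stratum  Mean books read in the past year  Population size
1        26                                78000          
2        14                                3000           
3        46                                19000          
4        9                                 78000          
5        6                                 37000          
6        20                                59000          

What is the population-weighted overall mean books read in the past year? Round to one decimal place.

Σ Nₕ·x̄ₕ = 5048000
Σ Nₕ = 274000
Overall mean = 5048000 / 274000 = 18.423358

18.4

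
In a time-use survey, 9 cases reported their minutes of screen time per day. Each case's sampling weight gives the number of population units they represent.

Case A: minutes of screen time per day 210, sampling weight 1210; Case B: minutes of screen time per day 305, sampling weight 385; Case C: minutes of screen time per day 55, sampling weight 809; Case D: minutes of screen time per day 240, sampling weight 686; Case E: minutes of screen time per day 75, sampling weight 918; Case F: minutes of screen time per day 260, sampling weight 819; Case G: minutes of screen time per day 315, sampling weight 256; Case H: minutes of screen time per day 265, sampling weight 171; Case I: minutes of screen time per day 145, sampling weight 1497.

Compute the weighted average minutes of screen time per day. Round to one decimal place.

178.6

Weighted sum = 210×1210 + 305×385 + 55×809 + 240×686 + 75×918 + 260×819 + 315×256 + 265×171 + 145×1497
  = 254100 + 117425 + 44495 + 164640 + 68850 + 212940 + 80640 + 45315 + 217065 = 1205470
Sum of weights = 1210 + 385 + 809 + 686 + 918 + 819 + 256 + 171 + 1497 = 6751
Weighted mean = 1205470 / 6751 = 178.56169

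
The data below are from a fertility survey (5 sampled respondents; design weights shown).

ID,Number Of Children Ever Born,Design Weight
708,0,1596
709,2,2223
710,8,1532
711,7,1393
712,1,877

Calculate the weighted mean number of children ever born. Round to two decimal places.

3.59

Weighted sum = 0×1596 + 2×2223 + 8×1532 + 7×1393 + 1×877
  = 27330
Sum of weights = 1596 + 2223 + 1532 + 1393 + 877 = 7621
Weighted mean = 27330 / 7621 = 3.5861436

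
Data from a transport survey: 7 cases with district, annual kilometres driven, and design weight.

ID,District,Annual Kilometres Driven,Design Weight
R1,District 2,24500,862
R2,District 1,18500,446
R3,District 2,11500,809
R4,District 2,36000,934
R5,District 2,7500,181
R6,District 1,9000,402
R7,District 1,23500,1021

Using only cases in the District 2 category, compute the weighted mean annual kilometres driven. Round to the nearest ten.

23480

District 2 rows: R1, R3, R4, R5
Weighted sum = 65404000
Sum of weights = 862 + 809 + 934 + 181 = 2786
Weighted mean = 65404000 / 2786 = 23475.951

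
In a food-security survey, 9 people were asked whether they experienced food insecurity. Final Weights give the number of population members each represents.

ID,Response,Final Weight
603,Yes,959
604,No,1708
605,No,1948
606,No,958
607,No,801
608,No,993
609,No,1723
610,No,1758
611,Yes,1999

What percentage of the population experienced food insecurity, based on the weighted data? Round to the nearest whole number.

Sum of weights for 'Yes' = 959 + 1999 = 2958
Total weight = 12847
Weighted proportion = 2958 / 12847 = 0.23024831 → 23.024831%

23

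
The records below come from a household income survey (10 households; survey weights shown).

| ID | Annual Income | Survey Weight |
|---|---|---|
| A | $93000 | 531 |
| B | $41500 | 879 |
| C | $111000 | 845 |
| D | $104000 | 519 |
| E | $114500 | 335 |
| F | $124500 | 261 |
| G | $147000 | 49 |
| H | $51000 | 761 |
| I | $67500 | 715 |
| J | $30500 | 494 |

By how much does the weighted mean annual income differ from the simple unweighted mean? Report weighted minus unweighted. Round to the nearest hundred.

Unweighted sum = 93000 + 41500 + 111000 + 104000 + 114500 + 124500 + 147000 + 51000 + 67500 + 30500 = 884500
Unweighted mean = 884500 / 10 = 88450
Weighted sum = 93000×531 + 41500×879 + 111000×845 + 104000×519 + 114500×335 + 124500×261 + 147000×49 + 51000×761 + 67500×715 + 30500×494
  = 49383000 + 36478500 + 93795000 + 53976000 + 38357500 + 32494500 + 7203000 + 38811000 + 48262500 + 15067000 = 413828000
Sum of weights = 531 + 879 + 845 + 519 + 335 + 261 + 49 + 761 + 715 + 494 = 5389
Weighted mean = 413828000 / 5389 = 76791.241
Difference (weighted minus unweighted) = -11658.759

-11700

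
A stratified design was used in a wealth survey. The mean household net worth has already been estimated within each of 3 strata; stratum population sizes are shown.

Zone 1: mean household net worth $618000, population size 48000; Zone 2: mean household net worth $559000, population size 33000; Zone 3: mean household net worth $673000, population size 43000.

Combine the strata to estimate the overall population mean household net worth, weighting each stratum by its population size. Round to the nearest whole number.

Σ Nₕ·x̄ₕ = 618000×48000 + 559000×33000 + 673000×43000
  = 29664000000 + 18447000000 + 28939000000 = 77050000000
Σ Nₕ = 48000 + 33000 + 43000 = 124000
Overall mean = 77050000000 / 124000 = 621370.97

621371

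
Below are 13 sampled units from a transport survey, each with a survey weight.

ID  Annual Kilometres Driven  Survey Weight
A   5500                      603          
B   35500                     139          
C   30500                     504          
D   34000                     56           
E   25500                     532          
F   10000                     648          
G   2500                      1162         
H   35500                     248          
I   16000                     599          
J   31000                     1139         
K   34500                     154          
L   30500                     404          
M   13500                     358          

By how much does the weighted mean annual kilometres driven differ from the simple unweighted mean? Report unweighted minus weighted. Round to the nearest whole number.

Unweighted sum = 304500
Unweighted mean = 304500 / 13 = 23423.077
Weighted sum = 124643000
Sum of weights = 6546
Weighted mean = 124643000 / 6546 = 19041.094
Difference (unweighted minus weighted) = 4381.9831

4382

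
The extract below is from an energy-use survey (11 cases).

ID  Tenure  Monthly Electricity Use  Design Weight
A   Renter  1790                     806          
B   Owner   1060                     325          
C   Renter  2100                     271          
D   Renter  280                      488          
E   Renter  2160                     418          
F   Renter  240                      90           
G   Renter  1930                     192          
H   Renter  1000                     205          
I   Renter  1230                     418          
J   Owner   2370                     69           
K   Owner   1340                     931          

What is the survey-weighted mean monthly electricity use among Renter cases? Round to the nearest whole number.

1441

Renter rows: A, C, D, E, F, G, H, I
Weighted sum = 4162660
Sum of weights = 806 + 271 + 488 + 418 + 90 + 192 + 205 + 418 = 2888
Weighted mean = 4162660 / 2888 = 1441.3643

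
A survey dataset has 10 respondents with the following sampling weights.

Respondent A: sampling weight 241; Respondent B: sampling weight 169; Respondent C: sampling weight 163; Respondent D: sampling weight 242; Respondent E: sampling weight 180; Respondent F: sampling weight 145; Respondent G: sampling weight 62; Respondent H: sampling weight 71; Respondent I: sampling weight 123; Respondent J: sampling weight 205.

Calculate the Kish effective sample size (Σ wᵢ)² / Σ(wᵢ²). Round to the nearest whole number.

Σ wᵢ = 241 + 169 + 163 + 242 + 180 + 145 + 62 + 71 + 123 + 205 = 1601
Σ wᵢ² = 58081 + 28561 + 26569 + 58564 + 32400 + 21025 + 3844 + 5041 + 15129 + 42025 = 291239
n_eff = 1601² / 291239 = 2563201 / 291239 = 8.8010225

9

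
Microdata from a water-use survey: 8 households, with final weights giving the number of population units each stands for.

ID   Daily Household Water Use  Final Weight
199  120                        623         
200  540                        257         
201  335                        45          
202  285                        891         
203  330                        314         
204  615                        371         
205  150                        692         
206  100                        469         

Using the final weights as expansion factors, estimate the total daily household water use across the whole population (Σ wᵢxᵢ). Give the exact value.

Weighted total = 120×623 + 540×257 + 335×45 + 285×891 + 330×314 + 615×371 + 150×692 + 100×469
  = 965035

965035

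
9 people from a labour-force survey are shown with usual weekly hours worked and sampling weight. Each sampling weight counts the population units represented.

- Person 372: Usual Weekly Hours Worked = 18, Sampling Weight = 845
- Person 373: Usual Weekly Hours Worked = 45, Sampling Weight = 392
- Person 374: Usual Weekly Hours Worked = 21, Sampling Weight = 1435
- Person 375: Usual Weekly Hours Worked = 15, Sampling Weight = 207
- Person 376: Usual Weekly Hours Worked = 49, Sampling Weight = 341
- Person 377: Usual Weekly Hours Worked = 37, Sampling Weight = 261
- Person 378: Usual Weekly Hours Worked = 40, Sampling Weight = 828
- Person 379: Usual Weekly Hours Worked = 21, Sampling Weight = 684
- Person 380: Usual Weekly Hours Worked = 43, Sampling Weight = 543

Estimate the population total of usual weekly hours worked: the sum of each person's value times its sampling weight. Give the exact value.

163289

Weighted total = 18×845 + 45×392 + 21×1435 + 15×207 + 49×341 + 37×261 + 40×828 + 21×684 + 43×543
  = 163289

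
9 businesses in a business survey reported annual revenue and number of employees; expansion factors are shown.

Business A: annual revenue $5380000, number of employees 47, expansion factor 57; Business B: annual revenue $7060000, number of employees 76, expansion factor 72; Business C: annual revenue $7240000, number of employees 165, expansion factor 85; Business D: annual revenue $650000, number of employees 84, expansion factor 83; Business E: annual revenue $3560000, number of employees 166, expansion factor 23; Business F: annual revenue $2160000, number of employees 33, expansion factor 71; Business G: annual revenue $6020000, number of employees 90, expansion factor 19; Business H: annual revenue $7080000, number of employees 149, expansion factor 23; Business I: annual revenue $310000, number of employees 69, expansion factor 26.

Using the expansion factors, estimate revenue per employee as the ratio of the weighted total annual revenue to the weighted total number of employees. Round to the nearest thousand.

Σ wᵢ·y = 5380000×57 + 7060000×72 + 7240000×85 + 650000×83 + 3560000×23 + 2160000×71 + 6020000×19 + 7080000×23 + 310000×26
  = 306660000 + 508320000 + 615400000 + 53950000 + 81880000 + 153360000 + 114380000 + 162840000 + 8060000 = 2004850000
Σ wᵢ·x = 47×57 + 76×72 + 165×85 + 84×83 + 166×23 + 33×71 + 90×19 + 149×23 + 69×26
  = 2679 + 5472 + 14025 + 6972 + 3818 + 2343 + 1710 + 3427 + 1794 = 42240
Ratio = 2004850000 / 42240 = 47463.305

47000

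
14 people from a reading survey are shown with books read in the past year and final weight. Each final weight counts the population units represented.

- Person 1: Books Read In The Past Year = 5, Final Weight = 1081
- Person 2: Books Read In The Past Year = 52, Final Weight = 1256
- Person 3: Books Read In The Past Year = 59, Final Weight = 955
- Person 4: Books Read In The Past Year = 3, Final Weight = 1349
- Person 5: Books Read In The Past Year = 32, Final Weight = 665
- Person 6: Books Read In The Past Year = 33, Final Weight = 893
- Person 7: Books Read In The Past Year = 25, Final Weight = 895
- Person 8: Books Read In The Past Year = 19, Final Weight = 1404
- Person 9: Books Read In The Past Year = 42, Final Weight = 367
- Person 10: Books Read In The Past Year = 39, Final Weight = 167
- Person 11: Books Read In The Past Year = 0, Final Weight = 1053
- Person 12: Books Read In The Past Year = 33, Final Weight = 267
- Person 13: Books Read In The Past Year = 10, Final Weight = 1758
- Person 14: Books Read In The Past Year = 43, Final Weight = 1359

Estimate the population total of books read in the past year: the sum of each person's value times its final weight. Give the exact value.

Weighted total = 337664

337664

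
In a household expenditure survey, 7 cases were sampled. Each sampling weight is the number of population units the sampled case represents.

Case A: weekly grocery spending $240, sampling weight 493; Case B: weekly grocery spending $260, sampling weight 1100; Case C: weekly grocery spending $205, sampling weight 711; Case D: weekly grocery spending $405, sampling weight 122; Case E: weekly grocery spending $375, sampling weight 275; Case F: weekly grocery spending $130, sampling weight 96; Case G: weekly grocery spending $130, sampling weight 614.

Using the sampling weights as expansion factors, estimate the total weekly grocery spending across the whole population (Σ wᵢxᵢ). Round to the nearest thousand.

Weighted total = 240×493 + 260×1100 + 205×711 + 405×122 + 375×275 + 130×96 + 130×614
  = 118320 + 286000 + 145755 + 49410 + 103125 + 12480 + 79820 = 794910

795000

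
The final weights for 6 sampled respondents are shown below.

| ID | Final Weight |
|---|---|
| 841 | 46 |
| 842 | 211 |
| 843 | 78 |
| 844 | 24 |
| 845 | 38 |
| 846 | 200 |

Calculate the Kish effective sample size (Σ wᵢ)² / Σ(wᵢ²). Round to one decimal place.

Σ wᵢ = 46 + 211 + 78 + 24 + 38 + 200 = 597
Σ wᵢ² = 2116 + 44521 + 6084 + 576 + 1444 + 40000 = 94741
n_eff = 597² / 94741 = 356409 / 94741 = 3.7619299

3.8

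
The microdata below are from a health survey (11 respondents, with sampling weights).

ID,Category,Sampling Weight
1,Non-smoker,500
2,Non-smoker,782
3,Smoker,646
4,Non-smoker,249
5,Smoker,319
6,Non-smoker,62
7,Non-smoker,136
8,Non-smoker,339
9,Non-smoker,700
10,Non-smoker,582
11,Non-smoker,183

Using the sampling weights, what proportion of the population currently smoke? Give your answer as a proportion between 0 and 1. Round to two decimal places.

0.21

Sum of weights for 'Smoker' = 646 + 319 = 965
Total weight = 500 + 782 + 646 + 249 + 319 + 62 + 136 + 339 + 700 + 582 + 183 = 4498
Weighted proportion = 965 / 4498 = 0.2145398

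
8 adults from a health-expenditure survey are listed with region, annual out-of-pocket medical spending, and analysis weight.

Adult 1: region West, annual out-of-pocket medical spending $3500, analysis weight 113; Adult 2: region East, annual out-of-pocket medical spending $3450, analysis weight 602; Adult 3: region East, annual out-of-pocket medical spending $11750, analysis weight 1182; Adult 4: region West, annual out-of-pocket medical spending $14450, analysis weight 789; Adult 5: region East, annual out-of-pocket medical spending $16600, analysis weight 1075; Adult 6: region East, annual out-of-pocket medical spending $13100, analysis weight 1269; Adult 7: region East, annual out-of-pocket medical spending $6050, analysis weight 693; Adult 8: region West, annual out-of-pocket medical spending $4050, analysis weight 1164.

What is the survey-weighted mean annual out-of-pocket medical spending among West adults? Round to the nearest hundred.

8000

West rows: 1, 4, 8
Weighted sum = 3500×113 + 14450×789 + 4050×1164
  = 16510750
Sum of weights = 113 + 789 + 1164 = 2066
Weighted mean = 16510750 / 2066 = 7991.6505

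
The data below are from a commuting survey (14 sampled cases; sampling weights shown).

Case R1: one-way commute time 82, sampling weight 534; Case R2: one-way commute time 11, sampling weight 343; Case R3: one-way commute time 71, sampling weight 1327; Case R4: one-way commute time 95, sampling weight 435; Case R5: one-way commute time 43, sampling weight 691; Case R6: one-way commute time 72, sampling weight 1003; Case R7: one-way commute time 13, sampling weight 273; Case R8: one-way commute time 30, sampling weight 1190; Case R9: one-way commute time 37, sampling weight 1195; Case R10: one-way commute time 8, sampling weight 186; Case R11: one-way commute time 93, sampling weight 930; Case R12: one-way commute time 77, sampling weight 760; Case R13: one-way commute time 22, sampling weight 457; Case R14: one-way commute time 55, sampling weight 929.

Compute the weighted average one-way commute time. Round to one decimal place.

56.2

Weighted sum = 576143
Sum of weights = 10253
Weighted mean = 576143 / 10253 = 56.192627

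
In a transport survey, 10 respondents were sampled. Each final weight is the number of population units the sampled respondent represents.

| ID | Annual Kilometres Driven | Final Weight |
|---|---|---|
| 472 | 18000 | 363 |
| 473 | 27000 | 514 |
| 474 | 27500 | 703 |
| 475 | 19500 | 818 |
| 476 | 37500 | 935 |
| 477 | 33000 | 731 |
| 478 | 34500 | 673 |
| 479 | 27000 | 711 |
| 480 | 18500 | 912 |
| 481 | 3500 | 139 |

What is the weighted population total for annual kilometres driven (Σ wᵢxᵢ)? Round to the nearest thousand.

174655000

Weighted total = 18000×363 + 27000×514 + 27500×703 + 19500×818 + 37500×935 + 33000×731 + 34500×673 + 27000×711 + 18500×912 + 3500×139
  = 6534000 + 13878000 + 19332500 + 15951000 + 35062500 + 24123000 + 23218500 + 19197000 + 16872000 + 486500 = 174655000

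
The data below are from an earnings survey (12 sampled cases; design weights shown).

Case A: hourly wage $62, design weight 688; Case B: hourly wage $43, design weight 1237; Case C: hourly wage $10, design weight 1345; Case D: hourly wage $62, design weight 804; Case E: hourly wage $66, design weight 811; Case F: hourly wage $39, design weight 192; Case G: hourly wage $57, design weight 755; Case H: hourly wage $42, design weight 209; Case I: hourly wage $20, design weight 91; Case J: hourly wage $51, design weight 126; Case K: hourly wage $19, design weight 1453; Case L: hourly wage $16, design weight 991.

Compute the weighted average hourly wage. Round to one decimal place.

Weighted sum = 62×688 + 43×1237 + 10×1345 + 62×804 + 66×811 + 39×192 + 57×755 + 42×209 + 20×91 + 51×126 + 19×1453 + 16×991
  = 42656 + 53191 + 13450 + 49848 + 53526 + 7488 + 43035 + 8778 + 1820 + 6426 + 27607 + 15856 = 323681
Sum of weights = 688 + 1237 + 1345 + 804 + 811 + 192 + 755 + 209 + 91 + 126 + 1453 + 991 = 8702
Weighted mean = 323681 / 8702 = 37.196162

37.2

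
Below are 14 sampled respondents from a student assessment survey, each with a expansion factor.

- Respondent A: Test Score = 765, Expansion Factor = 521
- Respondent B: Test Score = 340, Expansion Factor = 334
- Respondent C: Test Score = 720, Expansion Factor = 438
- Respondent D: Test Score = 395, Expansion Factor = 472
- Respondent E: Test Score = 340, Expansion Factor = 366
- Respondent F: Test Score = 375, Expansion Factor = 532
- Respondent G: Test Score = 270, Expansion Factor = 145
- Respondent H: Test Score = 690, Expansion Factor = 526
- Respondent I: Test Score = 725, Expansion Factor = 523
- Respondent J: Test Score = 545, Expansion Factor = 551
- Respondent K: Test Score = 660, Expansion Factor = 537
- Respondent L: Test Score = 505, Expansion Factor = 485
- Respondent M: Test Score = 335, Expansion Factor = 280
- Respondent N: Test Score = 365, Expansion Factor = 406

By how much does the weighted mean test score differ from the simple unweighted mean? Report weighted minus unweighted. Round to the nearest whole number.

Unweighted sum = 7030
Unweighted mean = 7030 / 14 = 502.14286
Weighted sum = 3260760
Sum of weights = 6116
Weighted mean = 3260760 / 6116 = 533.15239
Difference (weighted minus unweighted) = 31.00953

31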